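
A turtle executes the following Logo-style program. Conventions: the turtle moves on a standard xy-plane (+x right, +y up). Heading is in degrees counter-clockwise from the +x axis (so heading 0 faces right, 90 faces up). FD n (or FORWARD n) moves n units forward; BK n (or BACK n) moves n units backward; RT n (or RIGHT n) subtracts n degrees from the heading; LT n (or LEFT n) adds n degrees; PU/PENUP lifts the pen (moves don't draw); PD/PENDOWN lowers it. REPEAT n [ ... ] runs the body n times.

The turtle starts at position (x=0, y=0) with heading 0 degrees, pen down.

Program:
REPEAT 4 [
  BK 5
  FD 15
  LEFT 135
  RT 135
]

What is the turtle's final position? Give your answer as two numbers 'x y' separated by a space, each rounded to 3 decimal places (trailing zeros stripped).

Answer: 40 0

Derivation:
Executing turtle program step by step:
Start: pos=(0,0), heading=0, pen down
REPEAT 4 [
  -- iteration 1/4 --
  BK 5: (0,0) -> (-5,0) [heading=0, draw]
  FD 15: (-5,0) -> (10,0) [heading=0, draw]
  LT 135: heading 0 -> 135
  RT 135: heading 135 -> 0
  -- iteration 2/4 --
  BK 5: (10,0) -> (5,0) [heading=0, draw]
  FD 15: (5,0) -> (20,0) [heading=0, draw]
  LT 135: heading 0 -> 135
  RT 135: heading 135 -> 0
  -- iteration 3/4 --
  BK 5: (20,0) -> (15,0) [heading=0, draw]
  FD 15: (15,0) -> (30,0) [heading=0, draw]
  LT 135: heading 0 -> 135
  RT 135: heading 135 -> 0
  -- iteration 4/4 --
  BK 5: (30,0) -> (25,0) [heading=0, draw]
  FD 15: (25,0) -> (40,0) [heading=0, draw]
  LT 135: heading 0 -> 135
  RT 135: heading 135 -> 0
]
Final: pos=(40,0), heading=0, 8 segment(s) drawn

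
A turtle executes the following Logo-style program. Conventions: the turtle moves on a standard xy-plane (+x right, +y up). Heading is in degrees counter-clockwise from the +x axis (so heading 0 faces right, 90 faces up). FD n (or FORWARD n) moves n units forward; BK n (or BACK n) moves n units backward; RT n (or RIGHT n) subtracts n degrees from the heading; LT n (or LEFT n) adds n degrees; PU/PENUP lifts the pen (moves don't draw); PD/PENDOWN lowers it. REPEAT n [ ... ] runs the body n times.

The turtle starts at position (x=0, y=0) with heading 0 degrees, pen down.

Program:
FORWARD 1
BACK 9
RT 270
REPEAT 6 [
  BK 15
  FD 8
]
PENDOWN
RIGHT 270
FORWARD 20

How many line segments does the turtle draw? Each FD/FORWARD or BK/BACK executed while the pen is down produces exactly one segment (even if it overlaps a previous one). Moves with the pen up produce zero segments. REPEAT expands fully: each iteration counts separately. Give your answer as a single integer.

Answer: 15

Derivation:
Executing turtle program step by step:
Start: pos=(0,0), heading=0, pen down
FD 1: (0,0) -> (1,0) [heading=0, draw]
BK 9: (1,0) -> (-8,0) [heading=0, draw]
RT 270: heading 0 -> 90
REPEAT 6 [
  -- iteration 1/6 --
  BK 15: (-8,0) -> (-8,-15) [heading=90, draw]
  FD 8: (-8,-15) -> (-8,-7) [heading=90, draw]
  -- iteration 2/6 --
  BK 15: (-8,-7) -> (-8,-22) [heading=90, draw]
  FD 8: (-8,-22) -> (-8,-14) [heading=90, draw]
  -- iteration 3/6 --
  BK 15: (-8,-14) -> (-8,-29) [heading=90, draw]
  FD 8: (-8,-29) -> (-8,-21) [heading=90, draw]
  -- iteration 4/6 --
  BK 15: (-8,-21) -> (-8,-36) [heading=90, draw]
  FD 8: (-8,-36) -> (-8,-28) [heading=90, draw]
  -- iteration 5/6 --
  BK 15: (-8,-28) -> (-8,-43) [heading=90, draw]
  FD 8: (-8,-43) -> (-8,-35) [heading=90, draw]
  -- iteration 6/6 --
  BK 15: (-8,-35) -> (-8,-50) [heading=90, draw]
  FD 8: (-8,-50) -> (-8,-42) [heading=90, draw]
]
PD: pen down
RT 270: heading 90 -> 180
FD 20: (-8,-42) -> (-28,-42) [heading=180, draw]
Final: pos=(-28,-42), heading=180, 15 segment(s) drawn
Segments drawn: 15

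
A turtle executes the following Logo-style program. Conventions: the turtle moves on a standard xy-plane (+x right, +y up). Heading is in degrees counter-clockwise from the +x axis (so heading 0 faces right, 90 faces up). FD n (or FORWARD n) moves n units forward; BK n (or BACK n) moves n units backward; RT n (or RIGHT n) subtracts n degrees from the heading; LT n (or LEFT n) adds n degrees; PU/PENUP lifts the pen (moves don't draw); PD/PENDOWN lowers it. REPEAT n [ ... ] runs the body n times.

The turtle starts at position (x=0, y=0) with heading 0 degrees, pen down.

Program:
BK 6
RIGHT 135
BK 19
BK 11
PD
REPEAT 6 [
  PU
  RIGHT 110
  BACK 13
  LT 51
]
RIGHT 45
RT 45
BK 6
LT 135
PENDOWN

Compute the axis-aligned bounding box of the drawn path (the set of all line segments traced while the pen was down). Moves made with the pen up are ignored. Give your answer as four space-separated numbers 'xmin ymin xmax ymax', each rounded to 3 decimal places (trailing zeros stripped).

Answer: -6 0 15.213 21.213

Derivation:
Executing turtle program step by step:
Start: pos=(0,0), heading=0, pen down
BK 6: (0,0) -> (-6,0) [heading=0, draw]
RT 135: heading 0 -> 225
BK 19: (-6,0) -> (7.435,13.435) [heading=225, draw]
BK 11: (7.435,13.435) -> (15.213,21.213) [heading=225, draw]
PD: pen down
REPEAT 6 [
  -- iteration 1/6 --
  PU: pen up
  RT 110: heading 225 -> 115
  BK 13: (15.213,21.213) -> (20.707,9.431) [heading=115, move]
  LT 51: heading 115 -> 166
  -- iteration 2/6 --
  PU: pen up
  RT 110: heading 166 -> 56
  BK 13: (20.707,9.431) -> (13.438,-1.346) [heading=56, move]
  LT 51: heading 56 -> 107
  -- iteration 3/6 --
  PU: pen up
  RT 110: heading 107 -> 357
  BK 13: (13.438,-1.346) -> (0.456,-0.666) [heading=357, move]
  LT 51: heading 357 -> 48
  -- iteration 4/6 --
  PU: pen up
  RT 110: heading 48 -> 298
  BK 13: (0.456,-0.666) -> (-5.648,10.812) [heading=298, move]
  LT 51: heading 298 -> 349
  -- iteration 5/6 --
  PU: pen up
  RT 110: heading 349 -> 239
  BK 13: (-5.648,10.812) -> (1.048,21.956) [heading=239, move]
  LT 51: heading 239 -> 290
  -- iteration 6/6 --
  PU: pen up
  RT 110: heading 290 -> 180
  BK 13: (1.048,21.956) -> (14.048,21.956) [heading=180, move]
  LT 51: heading 180 -> 231
]
RT 45: heading 231 -> 186
RT 45: heading 186 -> 141
BK 6: (14.048,21.956) -> (18.711,18.18) [heading=141, move]
LT 135: heading 141 -> 276
PD: pen down
Final: pos=(18.711,18.18), heading=276, 3 segment(s) drawn

Segment endpoints: x in {-6, 0, 7.435, 15.213}, y in {0, 13.435, 21.213}
xmin=-6, ymin=0, xmax=15.213, ymax=21.213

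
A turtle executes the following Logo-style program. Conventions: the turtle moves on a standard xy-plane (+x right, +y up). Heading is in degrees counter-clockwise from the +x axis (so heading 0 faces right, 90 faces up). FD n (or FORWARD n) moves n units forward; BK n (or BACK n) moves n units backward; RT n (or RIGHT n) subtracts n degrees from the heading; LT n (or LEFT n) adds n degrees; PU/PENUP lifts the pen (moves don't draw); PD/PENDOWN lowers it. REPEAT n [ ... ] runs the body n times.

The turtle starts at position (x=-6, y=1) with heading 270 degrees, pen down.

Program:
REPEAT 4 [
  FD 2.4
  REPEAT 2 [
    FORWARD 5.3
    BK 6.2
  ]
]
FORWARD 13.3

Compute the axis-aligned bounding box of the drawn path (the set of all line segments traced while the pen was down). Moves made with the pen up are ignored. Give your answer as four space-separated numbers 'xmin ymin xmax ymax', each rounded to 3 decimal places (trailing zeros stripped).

Answer: -6 -14.7 -6 1

Derivation:
Executing turtle program step by step:
Start: pos=(-6,1), heading=270, pen down
REPEAT 4 [
  -- iteration 1/4 --
  FD 2.4: (-6,1) -> (-6,-1.4) [heading=270, draw]
  REPEAT 2 [
    -- iteration 1/2 --
    FD 5.3: (-6,-1.4) -> (-6,-6.7) [heading=270, draw]
    BK 6.2: (-6,-6.7) -> (-6,-0.5) [heading=270, draw]
    -- iteration 2/2 --
    FD 5.3: (-6,-0.5) -> (-6,-5.8) [heading=270, draw]
    BK 6.2: (-6,-5.8) -> (-6,0.4) [heading=270, draw]
  ]
  -- iteration 2/4 --
  FD 2.4: (-6,0.4) -> (-6,-2) [heading=270, draw]
  REPEAT 2 [
    -- iteration 1/2 --
    FD 5.3: (-6,-2) -> (-6,-7.3) [heading=270, draw]
    BK 6.2: (-6,-7.3) -> (-6,-1.1) [heading=270, draw]
    -- iteration 2/2 --
    FD 5.3: (-6,-1.1) -> (-6,-6.4) [heading=270, draw]
    BK 6.2: (-6,-6.4) -> (-6,-0.2) [heading=270, draw]
  ]
  -- iteration 3/4 --
  FD 2.4: (-6,-0.2) -> (-6,-2.6) [heading=270, draw]
  REPEAT 2 [
    -- iteration 1/2 --
    FD 5.3: (-6,-2.6) -> (-6,-7.9) [heading=270, draw]
    BK 6.2: (-6,-7.9) -> (-6,-1.7) [heading=270, draw]
    -- iteration 2/2 --
    FD 5.3: (-6,-1.7) -> (-6,-7) [heading=270, draw]
    BK 6.2: (-6,-7) -> (-6,-0.8) [heading=270, draw]
  ]
  -- iteration 4/4 --
  FD 2.4: (-6,-0.8) -> (-6,-3.2) [heading=270, draw]
  REPEAT 2 [
    -- iteration 1/2 --
    FD 5.3: (-6,-3.2) -> (-6,-8.5) [heading=270, draw]
    BK 6.2: (-6,-8.5) -> (-6,-2.3) [heading=270, draw]
    -- iteration 2/2 --
    FD 5.3: (-6,-2.3) -> (-6,-7.6) [heading=270, draw]
    BK 6.2: (-6,-7.6) -> (-6,-1.4) [heading=270, draw]
  ]
]
FD 13.3: (-6,-1.4) -> (-6,-14.7) [heading=270, draw]
Final: pos=(-6,-14.7), heading=270, 21 segment(s) drawn

Segment endpoints: x in {-6, -6, -6}, y in {-14.7, -8.5, -7.9, -7.6, -7.3, -7, -6.7, -6.4, -5.8, -3.2, -2.6, -2.3, -2, -1.7, -1.4, -1.4, -1.1, -0.8, -0.5, -0.2, 0.4, 1}
xmin=-6, ymin=-14.7, xmax=-6, ymax=1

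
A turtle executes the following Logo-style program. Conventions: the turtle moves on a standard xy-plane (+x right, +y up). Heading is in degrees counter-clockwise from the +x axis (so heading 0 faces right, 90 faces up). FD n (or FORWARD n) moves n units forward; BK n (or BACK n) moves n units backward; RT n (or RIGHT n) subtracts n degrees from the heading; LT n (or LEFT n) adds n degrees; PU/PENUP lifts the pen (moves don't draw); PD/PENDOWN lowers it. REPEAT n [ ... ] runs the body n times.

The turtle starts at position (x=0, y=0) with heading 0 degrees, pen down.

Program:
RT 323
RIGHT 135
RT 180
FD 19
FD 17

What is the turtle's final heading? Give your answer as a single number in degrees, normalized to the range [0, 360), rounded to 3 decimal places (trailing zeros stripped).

Answer: 82

Derivation:
Executing turtle program step by step:
Start: pos=(0,0), heading=0, pen down
RT 323: heading 0 -> 37
RT 135: heading 37 -> 262
RT 180: heading 262 -> 82
FD 19: (0,0) -> (2.644,18.815) [heading=82, draw]
FD 17: (2.644,18.815) -> (5.01,35.65) [heading=82, draw]
Final: pos=(5.01,35.65), heading=82, 2 segment(s) drawn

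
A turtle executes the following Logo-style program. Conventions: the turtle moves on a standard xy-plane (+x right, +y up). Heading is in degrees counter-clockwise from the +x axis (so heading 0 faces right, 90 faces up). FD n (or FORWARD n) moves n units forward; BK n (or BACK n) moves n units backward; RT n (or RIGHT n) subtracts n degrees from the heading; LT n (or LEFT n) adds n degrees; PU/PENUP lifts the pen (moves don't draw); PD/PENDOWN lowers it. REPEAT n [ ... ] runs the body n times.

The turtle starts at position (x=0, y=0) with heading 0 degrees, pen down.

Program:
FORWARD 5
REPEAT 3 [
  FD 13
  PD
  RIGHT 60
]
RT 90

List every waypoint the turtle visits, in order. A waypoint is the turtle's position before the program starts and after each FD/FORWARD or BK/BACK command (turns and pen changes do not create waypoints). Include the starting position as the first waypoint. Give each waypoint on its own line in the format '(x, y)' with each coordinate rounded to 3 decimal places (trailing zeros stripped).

Executing turtle program step by step:
Start: pos=(0,0), heading=0, pen down
FD 5: (0,0) -> (5,0) [heading=0, draw]
REPEAT 3 [
  -- iteration 1/3 --
  FD 13: (5,0) -> (18,0) [heading=0, draw]
  PD: pen down
  RT 60: heading 0 -> 300
  -- iteration 2/3 --
  FD 13: (18,0) -> (24.5,-11.258) [heading=300, draw]
  PD: pen down
  RT 60: heading 300 -> 240
  -- iteration 3/3 --
  FD 13: (24.5,-11.258) -> (18,-22.517) [heading=240, draw]
  PD: pen down
  RT 60: heading 240 -> 180
]
RT 90: heading 180 -> 90
Final: pos=(18,-22.517), heading=90, 4 segment(s) drawn
Waypoints (5 total):
(0, 0)
(5, 0)
(18, 0)
(24.5, -11.258)
(18, -22.517)

Answer: (0, 0)
(5, 0)
(18, 0)
(24.5, -11.258)
(18, -22.517)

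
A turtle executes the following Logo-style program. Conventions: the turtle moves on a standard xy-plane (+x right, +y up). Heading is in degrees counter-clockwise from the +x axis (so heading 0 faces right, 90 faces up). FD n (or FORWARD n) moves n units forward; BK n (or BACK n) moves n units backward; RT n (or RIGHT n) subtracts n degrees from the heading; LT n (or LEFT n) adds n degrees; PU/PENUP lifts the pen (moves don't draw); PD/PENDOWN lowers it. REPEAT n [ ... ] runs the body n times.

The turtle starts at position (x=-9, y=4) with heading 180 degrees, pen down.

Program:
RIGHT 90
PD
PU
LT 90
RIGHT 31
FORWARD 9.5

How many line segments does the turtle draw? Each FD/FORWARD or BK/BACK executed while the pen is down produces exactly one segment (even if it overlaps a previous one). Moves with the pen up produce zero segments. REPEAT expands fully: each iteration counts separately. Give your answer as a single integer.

Answer: 0

Derivation:
Executing turtle program step by step:
Start: pos=(-9,4), heading=180, pen down
RT 90: heading 180 -> 90
PD: pen down
PU: pen up
LT 90: heading 90 -> 180
RT 31: heading 180 -> 149
FD 9.5: (-9,4) -> (-17.143,8.893) [heading=149, move]
Final: pos=(-17.143,8.893), heading=149, 0 segment(s) drawn
Segments drawn: 0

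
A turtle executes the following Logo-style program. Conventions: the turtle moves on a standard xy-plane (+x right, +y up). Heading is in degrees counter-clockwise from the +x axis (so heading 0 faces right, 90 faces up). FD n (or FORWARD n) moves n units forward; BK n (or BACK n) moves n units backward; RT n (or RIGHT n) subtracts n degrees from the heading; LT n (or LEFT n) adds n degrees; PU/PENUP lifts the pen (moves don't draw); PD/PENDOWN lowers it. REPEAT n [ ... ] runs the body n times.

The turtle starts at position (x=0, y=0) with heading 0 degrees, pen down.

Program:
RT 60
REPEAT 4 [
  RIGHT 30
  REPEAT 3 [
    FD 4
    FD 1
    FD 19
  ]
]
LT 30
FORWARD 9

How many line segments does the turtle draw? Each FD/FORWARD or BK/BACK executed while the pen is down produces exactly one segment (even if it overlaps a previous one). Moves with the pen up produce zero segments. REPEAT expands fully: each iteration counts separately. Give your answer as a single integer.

Answer: 37

Derivation:
Executing turtle program step by step:
Start: pos=(0,0), heading=0, pen down
RT 60: heading 0 -> 300
REPEAT 4 [
  -- iteration 1/4 --
  RT 30: heading 300 -> 270
  REPEAT 3 [
    -- iteration 1/3 --
    FD 4: (0,0) -> (0,-4) [heading=270, draw]
    FD 1: (0,-4) -> (0,-5) [heading=270, draw]
    FD 19: (0,-5) -> (0,-24) [heading=270, draw]
    -- iteration 2/3 --
    FD 4: (0,-24) -> (0,-28) [heading=270, draw]
    FD 1: (0,-28) -> (0,-29) [heading=270, draw]
    FD 19: (0,-29) -> (0,-48) [heading=270, draw]
    -- iteration 3/3 --
    FD 4: (0,-48) -> (0,-52) [heading=270, draw]
    FD 1: (0,-52) -> (0,-53) [heading=270, draw]
    FD 19: (0,-53) -> (0,-72) [heading=270, draw]
  ]
  -- iteration 2/4 --
  RT 30: heading 270 -> 240
  REPEAT 3 [
    -- iteration 1/3 --
    FD 4: (0,-72) -> (-2,-75.464) [heading=240, draw]
    FD 1: (-2,-75.464) -> (-2.5,-76.33) [heading=240, draw]
    FD 19: (-2.5,-76.33) -> (-12,-92.785) [heading=240, draw]
    -- iteration 2/3 --
    FD 4: (-12,-92.785) -> (-14,-96.249) [heading=240, draw]
    FD 1: (-14,-96.249) -> (-14.5,-97.115) [heading=240, draw]
    FD 19: (-14.5,-97.115) -> (-24,-113.569) [heading=240, draw]
    -- iteration 3/3 --
    FD 4: (-24,-113.569) -> (-26,-117.033) [heading=240, draw]
    FD 1: (-26,-117.033) -> (-26.5,-117.899) [heading=240, draw]
    FD 19: (-26.5,-117.899) -> (-36,-134.354) [heading=240, draw]
  ]
  -- iteration 3/4 --
  RT 30: heading 240 -> 210
  REPEAT 3 [
    -- iteration 1/3 --
    FD 4: (-36,-134.354) -> (-39.464,-136.354) [heading=210, draw]
    FD 1: (-39.464,-136.354) -> (-40.33,-136.854) [heading=210, draw]
    FD 19: (-40.33,-136.854) -> (-56.785,-146.354) [heading=210, draw]
    -- iteration 2/3 --
    FD 4: (-56.785,-146.354) -> (-60.249,-148.354) [heading=210, draw]
    FD 1: (-60.249,-148.354) -> (-61.115,-148.854) [heading=210, draw]
    FD 19: (-61.115,-148.854) -> (-77.569,-158.354) [heading=210, draw]
    -- iteration 3/3 --
    FD 4: (-77.569,-158.354) -> (-81.033,-160.354) [heading=210, draw]
    FD 1: (-81.033,-160.354) -> (-81.899,-160.854) [heading=210, draw]
    FD 19: (-81.899,-160.854) -> (-98.354,-170.354) [heading=210, draw]
  ]
  -- iteration 4/4 --
  RT 30: heading 210 -> 180
  REPEAT 3 [
    -- iteration 1/3 --
    FD 4: (-98.354,-170.354) -> (-102.354,-170.354) [heading=180, draw]
    FD 1: (-102.354,-170.354) -> (-103.354,-170.354) [heading=180, draw]
    FD 19: (-103.354,-170.354) -> (-122.354,-170.354) [heading=180, draw]
    -- iteration 2/3 --
    FD 4: (-122.354,-170.354) -> (-126.354,-170.354) [heading=180, draw]
    FD 1: (-126.354,-170.354) -> (-127.354,-170.354) [heading=180, draw]
    FD 19: (-127.354,-170.354) -> (-146.354,-170.354) [heading=180, draw]
    -- iteration 3/3 --
    FD 4: (-146.354,-170.354) -> (-150.354,-170.354) [heading=180, draw]
    FD 1: (-150.354,-170.354) -> (-151.354,-170.354) [heading=180, draw]
    FD 19: (-151.354,-170.354) -> (-170.354,-170.354) [heading=180, draw]
  ]
]
LT 30: heading 180 -> 210
FD 9: (-170.354,-170.354) -> (-178.148,-174.854) [heading=210, draw]
Final: pos=(-178.148,-174.854), heading=210, 37 segment(s) drawn
Segments drawn: 37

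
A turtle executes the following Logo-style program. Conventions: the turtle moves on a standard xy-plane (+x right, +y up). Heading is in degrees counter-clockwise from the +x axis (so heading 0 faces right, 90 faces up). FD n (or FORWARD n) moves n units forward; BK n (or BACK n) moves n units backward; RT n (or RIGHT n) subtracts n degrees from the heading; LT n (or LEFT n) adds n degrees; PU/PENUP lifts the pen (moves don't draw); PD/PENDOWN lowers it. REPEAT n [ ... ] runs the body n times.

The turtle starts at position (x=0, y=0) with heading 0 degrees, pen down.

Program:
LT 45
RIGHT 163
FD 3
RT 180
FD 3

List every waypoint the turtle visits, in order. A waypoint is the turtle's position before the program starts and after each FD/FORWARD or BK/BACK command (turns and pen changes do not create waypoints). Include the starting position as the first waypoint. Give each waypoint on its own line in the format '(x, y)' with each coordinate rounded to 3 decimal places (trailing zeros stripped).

Answer: (0, 0)
(-1.408, -2.649)
(0, 0)

Derivation:
Executing turtle program step by step:
Start: pos=(0,0), heading=0, pen down
LT 45: heading 0 -> 45
RT 163: heading 45 -> 242
FD 3: (0,0) -> (-1.408,-2.649) [heading=242, draw]
RT 180: heading 242 -> 62
FD 3: (-1.408,-2.649) -> (0,0) [heading=62, draw]
Final: pos=(0,0), heading=62, 2 segment(s) drawn
Waypoints (3 total):
(0, 0)
(-1.408, -2.649)
(0, 0)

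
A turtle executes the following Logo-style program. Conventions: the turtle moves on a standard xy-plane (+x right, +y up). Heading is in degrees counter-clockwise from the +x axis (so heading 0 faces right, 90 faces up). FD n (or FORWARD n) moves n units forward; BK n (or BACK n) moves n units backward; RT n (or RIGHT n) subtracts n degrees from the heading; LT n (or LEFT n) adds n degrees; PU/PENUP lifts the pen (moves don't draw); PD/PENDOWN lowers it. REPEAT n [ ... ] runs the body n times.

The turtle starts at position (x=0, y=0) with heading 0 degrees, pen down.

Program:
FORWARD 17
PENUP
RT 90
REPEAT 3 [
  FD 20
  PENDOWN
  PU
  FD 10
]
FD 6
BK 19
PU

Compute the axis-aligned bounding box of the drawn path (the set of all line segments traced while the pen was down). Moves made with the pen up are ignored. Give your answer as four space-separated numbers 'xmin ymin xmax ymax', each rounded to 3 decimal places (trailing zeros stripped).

Answer: 0 0 17 0

Derivation:
Executing turtle program step by step:
Start: pos=(0,0), heading=0, pen down
FD 17: (0,0) -> (17,0) [heading=0, draw]
PU: pen up
RT 90: heading 0 -> 270
REPEAT 3 [
  -- iteration 1/3 --
  FD 20: (17,0) -> (17,-20) [heading=270, move]
  PD: pen down
  PU: pen up
  FD 10: (17,-20) -> (17,-30) [heading=270, move]
  -- iteration 2/3 --
  FD 20: (17,-30) -> (17,-50) [heading=270, move]
  PD: pen down
  PU: pen up
  FD 10: (17,-50) -> (17,-60) [heading=270, move]
  -- iteration 3/3 --
  FD 20: (17,-60) -> (17,-80) [heading=270, move]
  PD: pen down
  PU: pen up
  FD 10: (17,-80) -> (17,-90) [heading=270, move]
]
FD 6: (17,-90) -> (17,-96) [heading=270, move]
BK 19: (17,-96) -> (17,-77) [heading=270, move]
PU: pen up
Final: pos=(17,-77), heading=270, 1 segment(s) drawn

Segment endpoints: x in {0, 17}, y in {0}
xmin=0, ymin=0, xmax=17, ymax=0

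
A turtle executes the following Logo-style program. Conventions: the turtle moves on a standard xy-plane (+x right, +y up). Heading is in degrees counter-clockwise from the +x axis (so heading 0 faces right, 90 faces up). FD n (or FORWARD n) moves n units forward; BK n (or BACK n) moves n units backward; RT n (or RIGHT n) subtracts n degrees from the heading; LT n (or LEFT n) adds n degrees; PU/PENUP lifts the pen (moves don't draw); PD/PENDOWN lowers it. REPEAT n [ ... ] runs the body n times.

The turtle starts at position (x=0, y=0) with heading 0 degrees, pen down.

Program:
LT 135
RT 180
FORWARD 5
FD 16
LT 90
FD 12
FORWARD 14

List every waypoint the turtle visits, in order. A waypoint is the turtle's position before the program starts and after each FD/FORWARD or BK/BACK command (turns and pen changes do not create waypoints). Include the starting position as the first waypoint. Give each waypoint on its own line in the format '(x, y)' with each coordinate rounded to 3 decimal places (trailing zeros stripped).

Answer: (0, 0)
(3.536, -3.536)
(14.849, -14.849)
(23.335, -6.364)
(33.234, 3.536)

Derivation:
Executing turtle program step by step:
Start: pos=(0,0), heading=0, pen down
LT 135: heading 0 -> 135
RT 180: heading 135 -> 315
FD 5: (0,0) -> (3.536,-3.536) [heading=315, draw]
FD 16: (3.536,-3.536) -> (14.849,-14.849) [heading=315, draw]
LT 90: heading 315 -> 45
FD 12: (14.849,-14.849) -> (23.335,-6.364) [heading=45, draw]
FD 14: (23.335,-6.364) -> (33.234,3.536) [heading=45, draw]
Final: pos=(33.234,3.536), heading=45, 4 segment(s) drawn
Waypoints (5 total):
(0, 0)
(3.536, -3.536)
(14.849, -14.849)
(23.335, -6.364)
(33.234, 3.536)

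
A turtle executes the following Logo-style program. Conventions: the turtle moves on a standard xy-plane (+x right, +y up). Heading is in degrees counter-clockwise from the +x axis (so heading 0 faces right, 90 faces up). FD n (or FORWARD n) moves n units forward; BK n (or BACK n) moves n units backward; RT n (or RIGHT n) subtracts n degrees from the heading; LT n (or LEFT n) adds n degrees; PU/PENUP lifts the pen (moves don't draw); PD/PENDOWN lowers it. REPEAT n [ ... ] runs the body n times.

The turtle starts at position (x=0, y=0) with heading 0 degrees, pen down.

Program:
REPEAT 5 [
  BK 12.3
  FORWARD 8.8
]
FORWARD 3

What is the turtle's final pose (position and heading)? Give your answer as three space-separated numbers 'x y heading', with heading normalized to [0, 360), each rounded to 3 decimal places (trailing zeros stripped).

Executing turtle program step by step:
Start: pos=(0,0), heading=0, pen down
REPEAT 5 [
  -- iteration 1/5 --
  BK 12.3: (0,0) -> (-12.3,0) [heading=0, draw]
  FD 8.8: (-12.3,0) -> (-3.5,0) [heading=0, draw]
  -- iteration 2/5 --
  BK 12.3: (-3.5,0) -> (-15.8,0) [heading=0, draw]
  FD 8.8: (-15.8,0) -> (-7,0) [heading=0, draw]
  -- iteration 3/5 --
  BK 12.3: (-7,0) -> (-19.3,0) [heading=0, draw]
  FD 8.8: (-19.3,0) -> (-10.5,0) [heading=0, draw]
  -- iteration 4/5 --
  BK 12.3: (-10.5,0) -> (-22.8,0) [heading=0, draw]
  FD 8.8: (-22.8,0) -> (-14,0) [heading=0, draw]
  -- iteration 5/5 --
  BK 12.3: (-14,0) -> (-26.3,0) [heading=0, draw]
  FD 8.8: (-26.3,0) -> (-17.5,0) [heading=0, draw]
]
FD 3: (-17.5,0) -> (-14.5,0) [heading=0, draw]
Final: pos=(-14.5,0), heading=0, 11 segment(s) drawn

Answer: -14.5 0 0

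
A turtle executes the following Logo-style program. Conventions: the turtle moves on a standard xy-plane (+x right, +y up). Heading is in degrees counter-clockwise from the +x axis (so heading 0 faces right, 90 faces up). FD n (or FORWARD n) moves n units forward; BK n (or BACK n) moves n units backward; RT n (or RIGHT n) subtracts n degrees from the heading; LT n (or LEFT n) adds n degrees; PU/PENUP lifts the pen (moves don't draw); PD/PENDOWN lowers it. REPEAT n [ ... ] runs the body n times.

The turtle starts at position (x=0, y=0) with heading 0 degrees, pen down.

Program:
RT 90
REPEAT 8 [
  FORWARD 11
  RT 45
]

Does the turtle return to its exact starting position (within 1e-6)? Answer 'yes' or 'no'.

Executing turtle program step by step:
Start: pos=(0,0), heading=0, pen down
RT 90: heading 0 -> 270
REPEAT 8 [
  -- iteration 1/8 --
  FD 11: (0,0) -> (0,-11) [heading=270, draw]
  RT 45: heading 270 -> 225
  -- iteration 2/8 --
  FD 11: (0,-11) -> (-7.778,-18.778) [heading=225, draw]
  RT 45: heading 225 -> 180
  -- iteration 3/8 --
  FD 11: (-7.778,-18.778) -> (-18.778,-18.778) [heading=180, draw]
  RT 45: heading 180 -> 135
  -- iteration 4/8 --
  FD 11: (-18.778,-18.778) -> (-26.556,-11) [heading=135, draw]
  RT 45: heading 135 -> 90
  -- iteration 5/8 --
  FD 11: (-26.556,-11) -> (-26.556,0) [heading=90, draw]
  RT 45: heading 90 -> 45
  -- iteration 6/8 --
  FD 11: (-26.556,0) -> (-18.778,7.778) [heading=45, draw]
  RT 45: heading 45 -> 0
  -- iteration 7/8 --
  FD 11: (-18.778,7.778) -> (-7.778,7.778) [heading=0, draw]
  RT 45: heading 0 -> 315
  -- iteration 8/8 --
  FD 11: (-7.778,7.778) -> (0,0) [heading=315, draw]
  RT 45: heading 315 -> 270
]
Final: pos=(0,0), heading=270, 8 segment(s) drawn

Start position: (0, 0)
Final position: (0, 0)
Distance = 0; < 1e-6 -> CLOSED

Answer: yes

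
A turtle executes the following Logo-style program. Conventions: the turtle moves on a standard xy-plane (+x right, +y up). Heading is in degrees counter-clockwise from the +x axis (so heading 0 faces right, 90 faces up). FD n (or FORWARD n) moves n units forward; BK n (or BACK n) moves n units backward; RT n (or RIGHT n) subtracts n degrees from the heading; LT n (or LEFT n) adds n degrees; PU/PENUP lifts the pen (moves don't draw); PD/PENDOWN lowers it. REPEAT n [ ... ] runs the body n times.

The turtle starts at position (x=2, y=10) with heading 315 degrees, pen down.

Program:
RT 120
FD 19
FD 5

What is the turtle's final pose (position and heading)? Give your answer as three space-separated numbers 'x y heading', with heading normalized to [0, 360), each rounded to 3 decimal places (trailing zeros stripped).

Answer: -21.182 3.788 195

Derivation:
Executing turtle program step by step:
Start: pos=(2,10), heading=315, pen down
RT 120: heading 315 -> 195
FD 19: (2,10) -> (-16.353,5.082) [heading=195, draw]
FD 5: (-16.353,5.082) -> (-21.182,3.788) [heading=195, draw]
Final: pos=(-21.182,3.788), heading=195, 2 segment(s) drawn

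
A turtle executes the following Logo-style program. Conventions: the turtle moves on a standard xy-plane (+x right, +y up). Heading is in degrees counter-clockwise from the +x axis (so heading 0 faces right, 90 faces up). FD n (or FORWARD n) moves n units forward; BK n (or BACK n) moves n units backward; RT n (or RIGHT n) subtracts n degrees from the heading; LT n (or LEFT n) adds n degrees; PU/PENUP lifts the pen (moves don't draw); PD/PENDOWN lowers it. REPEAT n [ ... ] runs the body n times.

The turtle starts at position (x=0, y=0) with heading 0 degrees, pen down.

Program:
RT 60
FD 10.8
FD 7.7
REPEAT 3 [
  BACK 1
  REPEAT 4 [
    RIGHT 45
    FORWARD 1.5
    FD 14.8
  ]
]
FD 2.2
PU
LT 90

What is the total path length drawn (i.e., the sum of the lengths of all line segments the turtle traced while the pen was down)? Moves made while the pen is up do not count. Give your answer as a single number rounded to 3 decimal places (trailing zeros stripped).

Answer: 219.3

Derivation:
Executing turtle program step by step:
Start: pos=(0,0), heading=0, pen down
RT 60: heading 0 -> 300
FD 10.8: (0,0) -> (5.4,-9.353) [heading=300, draw]
FD 7.7: (5.4,-9.353) -> (9.25,-16.021) [heading=300, draw]
REPEAT 3 [
  -- iteration 1/3 --
  BK 1: (9.25,-16.021) -> (8.75,-15.155) [heading=300, draw]
  REPEAT 4 [
    -- iteration 1/4 --
    RT 45: heading 300 -> 255
    FD 1.5: (8.75,-15.155) -> (8.362,-16.604) [heading=255, draw]
    FD 14.8: (8.362,-16.604) -> (4.531,-30.9) [heading=255, draw]
    -- iteration 2/4 --
    RT 45: heading 255 -> 210
    FD 1.5: (4.531,-30.9) -> (3.232,-31.65) [heading=210, draw]
    FD 14.8: (3.232,-31.65) -> (-9.585,-39.05) [heading=210, draw]
    -- iteration 3/4 --
    RT 45: heading 210 -> 165
    FD 1.5: (-9.585,-39.05) -> (-11.034,-38.662) [heading=165, draw]
    FD 14.8: (-11.034,-38.662) -> (-25.33,-34.831) [heading=165, draw]
    -- iteration 4/4 --
    RT 45: heading 165 -> 120
    FD 1.5: (-25.33,-34.831) -> (-26.08,-33.532) [heading=120, draw]
    FD 14.8: (-26.08,-33.532) -> (-33.48,-20.715) [heading=120, draw]
  ]
  -- iteration 2/3 --
  BK 1: (-33.48,-20.715) -> (-32.98,-21.581) [heading=120, draw]
  REPEAT 4 [
    -- iteration 1/4 --
    RT 45: heading 120 -> 75
    FD 1.5: (-32.98,-21.581) -> (-32.591,-20.132) [heading=75, draw]
    FD 14.8: (-32.591,-20.132) -> (-28.761,-5.837) [heading=75, draw]
    -- iteration 2/4 --
    RT 45: heading 75 -> 30
    FD 1.5: (-28.761,-5.837) -> (-27.462,-5.087) [heading=30, draw]
    FD 14.8: (-27.462,-5.087) -> (-14.645,2.313) [heading=30, draw]
    -- iteration 3/4 --
    RT 45: heading 30 -> 345
    FD 1.5: (-14.645,2.313) -> (-13.196,1.925) [heading=345, draw]
    FD 14.8: (-13.196,1.925) -> (1.1,-1.905) [heading=345, draw]
    -- iteration 4/4 --
    RT 45: heading 345 -> 300
    FD 1.5: (1.1,-1.905) -> (1.85,-3.204) [heading=300, draw]
    FD 14.8: (1.85,-3.204) -> (9.25,-16.021) [heading=300, draw]
  ]
  -- iteration 3/3 --
  BK 1: (9.25,-16.021) -> (8.75,-15.155) [heading=300, draw]
  REPEAT 4 [
    -- iteration 1/4 --
    RT 45: heading 300 -> 255
    FD 1.5: (8.75,-15.155) -> (8.362,-16.604) [heading=255, draw]
    FD 14.8: (8.362,-16.604) -> (4.531,-30.9) [heading=255, draw]
    -- iteration 2/4 --
    RT 45: heading 255 -> 210
    FD 1.5: (4.531,-30.9) -> (3.232,-31.65) [heading=210, draw]
    FD 14.8: (3.232,-31.65) -> (-9.585,-39.05) [heading=210, draw]
    -- iteration 3/4 --
    RT 45: heading 210 -> 165
    FD 1.5: (-9.585,-39.05) -> (-11.034,-38.662) [heading=165, draw]
    FD 14.8: (-11.034,-38.662) -> (-25.33,-34.831) [heading=165, draw]
    -- iteration 4/4 --
    RT 45: heading 165 -> 120
    FD 1.5: (-25.33,-34.831) -> (-26.08,-33.532) [heading=120, draw]
    FD 14.8: (-26.08,-33.532) -> (-33.48,-20.715) [heading=120, draw]
  ]
]
FD 2.2: (-33.48,-20.715) -> (-34.58,-18.81) [heading=120, draw]
PU: pen up
LT 90: heading 120 -> 210
Final: pos=(-34.58,-18.81), heading=210, 30 segment(s) drawn

Segment lengths:
  seg 1: (0,0) -> (5.4,-9.353), length = 10.8
  seg 2: (5.4,-9.353) -> (9.25,-16.021), length = 7.7
  seg 3: (9.25,-16.021) -> (8.75,-15.155), length = 1
  seg 4: (8.75,-15.155) -> (8.362,-16.604), length = 1.5
  seg 5: (8.362,-16.604) -> (4.531,-30.9), length = 14.8
  seg 6: (4.531,-30.9) -> (3.232,-31.65), length = 1.5
  seg 7: (3.232,-31.65) -> (-9.585,-39.05), length = 14.8
  seg 8: (-9.585,-39.05) -> (-11.034,-38.662), length = 1.5
  seg 9: (-11.034,-38.662) -> (-25.33,-34.831), length = 14.8
  seg 10: (-25.33,-34.831) -> (-26.08,-33.532), length = 1.5
  seg 11: (-26.08,-33.532) -> (-33.48,-20.715), length = 14.8
  seg 12: (-33.48,-20.715) -> (-32.98,-21.581), length = 1
  seg 13: (-32.98,-21.581) -> (-32.591,-20.132), length = 1.5
  seg 14: (-32.591,-20.132) -> (-28.761,-5.837), length = 14.8
  seg 15: (-28.761,-5.837) -> (-27.462,-5.087), length = 1.5
  seg 16: (-27.462,-5.087) -> (-14.645,2.313), length = 14.8
  seg 17: (-14.645,2.313) -> (-13.196,1.925), length = 1.5
  seg 18: (-13.196,1.925) -> (1.1,-1.905), length = 14.8
  seg 19: (1.1,-1.905) -> (1.85,-3.204), length = 1.5
  seg 20: (1.85,-3.204) -> (9.25,-16.021), length = 14.8
  seg 21: (9.25,-16.021) -> (8.75,-15.155), length = 1
  seg 22: (8.75,-15.155) -> (8.362,-16.604), length = 1.5
  seg 23: (8.362,-16.604) -> (4.531,-30.9), length = 14.8
  seg 24: (4.531,-30.9) -> (3.232,-31.65), length = 1.5
  seg 25: (3.232,-31.65) -> (-9.585,-39.05), length = 14.8
  seg 26: (-9.585,-39.05) -> (-11.034,-38.662), length = 1.5
  seg 27: (-11.034,-38.662) -> (-25.33,-34.831), length = 14.8
  seg 28: (-25.33,-34.831) -> (-26.08,-33.532), length = 1.5
  seg 29: (-26.08,-33.532) -> (-33.48,-20.715), length = 14.8
  seg 30: (-33.48,-20.715) -> (-34.58,-18.81), length = 2.2
Total = 219.3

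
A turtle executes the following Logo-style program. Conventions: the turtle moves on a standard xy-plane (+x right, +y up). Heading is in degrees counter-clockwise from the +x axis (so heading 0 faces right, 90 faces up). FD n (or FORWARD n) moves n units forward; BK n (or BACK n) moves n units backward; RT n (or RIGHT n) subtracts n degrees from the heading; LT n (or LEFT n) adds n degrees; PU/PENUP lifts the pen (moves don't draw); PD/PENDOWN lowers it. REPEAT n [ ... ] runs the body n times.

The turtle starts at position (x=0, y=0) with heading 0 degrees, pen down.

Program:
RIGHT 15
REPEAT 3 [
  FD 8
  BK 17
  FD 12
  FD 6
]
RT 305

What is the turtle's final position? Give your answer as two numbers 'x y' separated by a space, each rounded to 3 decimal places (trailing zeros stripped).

Answer: 26.08 -6.988

Derivation:
Executing turtle program step by step:
Start: pos=(0,0), heading=0, pen down
RT 15: heading 0 -> 345
REPEAT 3 [
  -- iteration 1/3 --
  FD 8: (0,0) -> (7.727,-2.071) [heading=345, draw]
  BK 17: (7.727,-2.071) -> (-8.693,2.329) [heading=345, draw]
  FD 12: (-8.693,2.329) -> (2.898,-0.776) [heading=345, draw]
  FD 6: (2.898,-0.776) -> (8.693,-2.329) [heading=345, draw]
  -- iteration 2/3 --
  FD 8: (8.693,-2.329) -> (16.421,-4.4) [heading=345, draw]
  BK 17: (16.421,-4.4) -> (0,0) [heading=345, draw]
  FD 12: (0,0) -> (11.591,-3.106) [heading=345, draw]
  FD 6: (11.591,-3.106) -> (17.387,-4.659) [heading=345, draw]
  -- iteration 3/3 --
  FD 8: (17.387,-4.659) -> (25.114,-6.729) [heading=345, draw]
  BK 17: (25.114,-6.729) -> (8.693,-2.329) [heading=345, draw]
  FD 12: (8.693,-2.329) -> (20.284,-5.435) [heading=345, draw]
  FD 6: (20.284,-5.435) -> (26.08,-6.988) [heading=345, draw]
]
RT 305: heading 345 -> 40
Final: pos=(26.08,-6.988), heading=40, 12 segment(s) drawn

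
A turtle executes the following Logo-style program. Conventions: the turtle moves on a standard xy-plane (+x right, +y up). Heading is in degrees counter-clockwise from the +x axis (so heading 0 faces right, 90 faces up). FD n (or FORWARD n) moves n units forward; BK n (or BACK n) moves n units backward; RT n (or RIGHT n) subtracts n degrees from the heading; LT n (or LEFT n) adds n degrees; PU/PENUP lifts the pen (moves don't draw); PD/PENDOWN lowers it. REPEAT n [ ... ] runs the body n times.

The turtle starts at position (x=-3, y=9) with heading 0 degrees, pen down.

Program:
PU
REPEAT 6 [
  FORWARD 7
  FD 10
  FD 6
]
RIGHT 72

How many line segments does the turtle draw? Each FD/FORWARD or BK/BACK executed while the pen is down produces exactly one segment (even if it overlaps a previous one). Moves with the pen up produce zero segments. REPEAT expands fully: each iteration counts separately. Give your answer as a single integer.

Executing turtle program step by step:
Start: pos=(-3,9), heading=0, pen down
PU: pen up
REPEAT 6 [
  -- iteration 1/6 --
  FD 7: (-3,9) -> (4,9) [heading=0, move]
  FD 10: (4,9) -> (14,9) [heading=0, move]
  FD 6: (14,9) -> (20,9) [heading=0, move]
  -- iteration 2/6 --
  FD 7: (20,9) -> (27,9) [heading=0, move]
  FD 10: (27,9) -> (37,9) [heading=0, move]
  FD 6: (37,9) -> (43,9) [heading=0, move]
  -- iteration 3/6 --
  FD 7: (43,9) -> (50,9) [heading=0, move]
  FD 10: (50,9) -> (60,9) [heading=0, move]
  FD 6: (60,9) -> (66,9) [heading=0, move]
  -- iteration 4/6 --
  FD 7: (66,9) -> (73,9) [heading=0, move]
  FD 10: (73,9) -> (83,9) [heading=0, move]
  FD 6: (83,9) -> (89,9) [heading=0, move]
  -- iteration 5/6 --
  FD 7: (89,9) -> (96,9) [heading=0, move]
  FD 10: (96,9) -> (106,9) [heading=0, move]
  FD 6: (106,9) -> (112,9) [heading=0, move]
  -- iteration 6/6 --
  FD 7: (112,9) -> (119,9) [heading=0, move]
  FD 10: (119,9) -> (129,9) [heading=0, move]
  FD 6: (129,9) -> (135,9) [heading=0, move]
]
RT 72: heading 0 -> 288
Final: pos=(135,9), heading=288, 0 segment(s) drawn
Segments drawn: 0

Answer: 0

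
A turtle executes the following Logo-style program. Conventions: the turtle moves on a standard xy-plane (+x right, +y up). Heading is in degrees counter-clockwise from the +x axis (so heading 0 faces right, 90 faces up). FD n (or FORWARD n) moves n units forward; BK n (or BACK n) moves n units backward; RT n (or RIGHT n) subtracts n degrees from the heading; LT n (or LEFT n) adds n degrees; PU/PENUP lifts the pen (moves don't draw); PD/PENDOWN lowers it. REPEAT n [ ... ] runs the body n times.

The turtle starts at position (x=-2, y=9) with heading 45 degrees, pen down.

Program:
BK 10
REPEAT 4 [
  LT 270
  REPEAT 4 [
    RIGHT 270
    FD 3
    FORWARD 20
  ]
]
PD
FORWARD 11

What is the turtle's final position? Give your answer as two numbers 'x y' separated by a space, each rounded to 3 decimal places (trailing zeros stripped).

Executing turtle program step by step:
Start: pos=(-2,9), heading=45, pen down
BK 10: (-2,9) -> (-9.071,1.929) [heading=45, draw]
REPEAT 4 [
  -- iteration 1/4 --
  LT 270: heading 45 -> 315
  REPEAT 4 [
    -- iteration 1/4 --
    RT 270: heading 315 -> 45
    FD 3: (-9.071,1.929) -> (-6.95,4.05) [heading=45, draw]
    FD 20: (-6.95,4.05) -> (7.192,18.192) [heading=45, draw]
    -- iteration 2/4 --
    RT 270: heading 45 -> 135
    FD 3: (7.192,18.192) -> (5.071,20.314) [heading=135, draw]
    FD 20: (5.071,20.314) -> (-9.071,34.456) [heading=135, draw]
    -- iteration 3/4 --
    RT 270: heading 135 -> 225
    FD 3: (-9.071,34.456) -> (-11.192,32.335) [heading=225, draw]
    FD 20: (-11.192,32.335) -> (-25.335,18.192) [heading=225, draw]
    -- iteration 4/4 --
    RT 270: heading 225 -> 315
    FD 3: (-25.335,18.192) -> (-23.213,16.071) [heading=315, draw]
    FD 20: (-23.213,16.071) -> (-9.071,1.929) [heading=315, draw]
  ]
  -- iteration 2/4 --
  LT 270: heading 315 -> 225
  REPEAT 4 [
    -- iteration 1/4 --
    RT 270: heading 225 -> 315
    FD 3: (-9.071,1.929) -> (-6.95,-0.192) [heading=315, draw]
    FD 20: (-6.95,-0.192) -> (7.192,-14.335) [heading=315, draw]
    -- iteration 2/4 --
    RT 270: heading 315 -> 45
    FD 3: (7.192,-14.335) -> (9.314,-12.213) [heading=45, draw]
    FD 20: (9.314,-12.213) -> (23.456,1.929) [heading=45, draw]
    -- iteration 3/4 --
    RT 270: heading 45 -> 135
    FD 3: (23.456,1.929) -> (21.335,4.05) [heading=135, draw]
    FD 20: (21.335,4.05) -> (7.192,18.192) [heading=135, draw]
    -- iteration 4/4 --
    RT 270: heading 135 -> 225
    FD 3: (7.192,18.192) -> (5.071,16.071) [heading=225, draw]
    FD 20: (5.071,16.071) -> (-9.071,1.929) [heading=225, draw]
  ]
  -- iteration 3/4 --
  LT 270: heading 225 -> 135
  REPEAT 4 [
    -- iteration 1/4 --
    RT 270: heading 135 -> 225
    FD 3: (-9.071,1.929) -> (-11.192,-0.192) [heading=225, draw]
    FD 20: (-11.192,-0.192) -> (-25.335,-14.335) [heading=225, draw]
    -- iteration 2/4 --
    RT 270: heading 225 -> 315
    FD 3: (-25.335,-14.335) -> (-23.213,-16.456) [heading=315, draw]
    FD 20: (-23.213,-16.456) -> (-9.071,-30.598) [heading=315, draw]
    -- iteration 3/4 --
    RT 270: heading 315 -> 45
    FD 3: (-9.071,-30.598) -> (-6.95,-28.477) [heading=45, draw]
    FD 20: (-6.95,-28.477) -> (7.192,-14.335) [heading=45, draw]
    -- iteration 4/4 --
    RT 270: heading 45 -> 135
    FD 3: (7.192,-14.335) -> (5.071,-12.213) [heading=135, draw]
    FD 20: (5.071,-12.213) -> (-9.071,1.929) [heading=135, draw]
  ]
  -- iteration 4/4 --
  LT 270: heading 135 -> 45
  REPEAT 4 [
    -- iteration 1/4 --
    RT 270: heading 45 -> 135
    FD 3: (-9.071,1.929) -> (-11.192,4.05) [heading=135, draw]
    FD 20: (-11.192,4.05) -> (-25.335,18.192) [heading=135, draw]
    -- iteration 2/4 --
    RT 270: heading 135 -> 225
    FD 3: (-25.335,18.192) -> (-27.456,16.071) [heading=225, draw]
    FD 20: (-27.456,16.071) -> (-41.598,1.929) [heading=225, draw]
    -- iteration 3/4 --
    RT 270: heading 225 -> 315
    FD 3: (-41.598,1.929) -> (-39.477,-0.192) [heading=315, draw]
    FD 20: (-39.477,-0.192) -> (-25.335,-14.335) [heading=315, draw]
    -- iteration 4/4 --
    RT 270: heading 315 -> 45
    FD 3: (-25.335,-14.335) -> (-23.213,-12.213) [heading=45, draw]
    FD 20: (-23.213,-12.213) -> (-9.071,1.929) [heading=45, draw]
  ]
]
PD: pen down
FD 11: (-9.071,1.929) -> (-1.293,9.707) [heading=45, draw]
Final: pos=(-1.293,9.707), heading=45, 34 segment(s) drawn

Answer: -1.293 9.707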